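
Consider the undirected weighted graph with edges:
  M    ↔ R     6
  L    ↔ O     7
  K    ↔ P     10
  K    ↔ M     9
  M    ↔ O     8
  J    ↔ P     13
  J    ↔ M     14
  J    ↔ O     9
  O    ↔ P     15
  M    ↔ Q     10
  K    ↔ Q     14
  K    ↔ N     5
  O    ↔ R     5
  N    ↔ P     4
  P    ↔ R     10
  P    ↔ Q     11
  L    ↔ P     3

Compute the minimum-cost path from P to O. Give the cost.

Some routes from P to O:
P - R - O: 10 + 5 = 15
P - O: 15
P - L - O: 3 + 7 = 10
P - J - O: 13 + 9 = 22
The minimum is 10.

10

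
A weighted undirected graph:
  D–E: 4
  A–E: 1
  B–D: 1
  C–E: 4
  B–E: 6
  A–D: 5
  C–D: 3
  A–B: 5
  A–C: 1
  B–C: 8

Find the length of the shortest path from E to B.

5

Checking several routes:
E-C-D-B: 4 + 3 + 1 = 8
E-A-C-D-B: 1 + 1 + 3 + 1 = 6
E-D-B: 4 + 1 = 5
E-A-B: 1 + 5 = 6
E-A-D-B: 1 + 5 + 1 = 7
E-B: 6
Shortest: 5.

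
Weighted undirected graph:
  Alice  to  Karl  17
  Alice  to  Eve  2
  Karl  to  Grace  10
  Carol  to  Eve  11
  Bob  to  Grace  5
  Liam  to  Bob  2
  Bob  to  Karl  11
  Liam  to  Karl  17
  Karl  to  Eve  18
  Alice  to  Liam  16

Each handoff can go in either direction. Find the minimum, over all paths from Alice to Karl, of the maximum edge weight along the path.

16

Routes from Alice to Karl:
Alice → Liam → Bob → Karl: max(16, 2, 11) = 16
Alice → Eve → Karl: max(2, 18) = 18
Alice → Liam → Karl: max(16, 17) = 17
Alice → Karl: max(17) = 17
Alice → Liam → Bob → Grace → Karl: max(16, 2, 5, 10) = 16
Best route has worst link 16.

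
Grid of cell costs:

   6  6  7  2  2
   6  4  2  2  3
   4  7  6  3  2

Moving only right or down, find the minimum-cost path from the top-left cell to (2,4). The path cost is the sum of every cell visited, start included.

25

Best path: [0,0]→[0,1]→[1,1]→[1,2]→[1,3]→[1,4]→[2,4]
Cost: 6 + 6 + 4 + 2 + 2 + 3 + 2 = 25
(Top row then right column would cost 28.)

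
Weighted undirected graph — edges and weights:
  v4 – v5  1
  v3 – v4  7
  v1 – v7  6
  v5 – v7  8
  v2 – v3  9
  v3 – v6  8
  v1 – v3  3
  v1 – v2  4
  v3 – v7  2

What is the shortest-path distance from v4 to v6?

15

Routes from v4 to v6:
v4-v5-v7-v1-v3-v6: 1 + 8 + 6 + 3 + 8 = 26
v4-v3-v6: 7 + 8 = 15
v4-v5-v7-v1-v2-v3-v6: 1 + 8 + 6 + 4 + 9 + 8 = 36
v4-v5-v7-v3-v6: 1 + 8 + 2 + 8 = 19
Shortest: 15.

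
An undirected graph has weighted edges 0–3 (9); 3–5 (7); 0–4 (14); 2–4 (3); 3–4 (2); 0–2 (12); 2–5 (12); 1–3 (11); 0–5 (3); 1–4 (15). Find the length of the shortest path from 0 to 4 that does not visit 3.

Routes from 0 to 4 avoiding 3:
0 -> 2 -> 4: 12 + 3 = 15
0 -> 4: 14
0 -> 5 -> 2 -> 4: 3 + 12 + 3 = 18
The minimum is 14.

14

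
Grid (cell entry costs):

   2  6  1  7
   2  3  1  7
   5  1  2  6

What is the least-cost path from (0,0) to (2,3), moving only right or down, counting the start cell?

16

Path [0,0] [1,0] [1,1] [1,2] [2,2] [2,3]: 2 + 2 + 3 + 1 + 2 + 6 = 16.
(Top row then right column would cost 29.)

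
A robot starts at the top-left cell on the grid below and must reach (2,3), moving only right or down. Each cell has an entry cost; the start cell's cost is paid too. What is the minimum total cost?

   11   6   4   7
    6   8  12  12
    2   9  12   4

44

One optimal route is r0c0→r0c1→r0c2→r0c3→r1c3→r2c3.
Its cost is 11 + 6 + 4 + 7 + 12 + 4 = 44.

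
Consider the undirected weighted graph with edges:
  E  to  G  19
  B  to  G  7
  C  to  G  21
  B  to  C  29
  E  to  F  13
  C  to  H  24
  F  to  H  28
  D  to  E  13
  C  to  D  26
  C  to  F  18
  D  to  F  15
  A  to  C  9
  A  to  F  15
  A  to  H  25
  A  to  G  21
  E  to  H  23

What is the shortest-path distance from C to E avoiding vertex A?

31

Some routes from C to E avoiding A:
C -> D -> E: 26 + 13 = 39
C -> F -> E: 18 + 13 = 31
C -> G -> E: 21 + 19 = 40
Shortest: 31.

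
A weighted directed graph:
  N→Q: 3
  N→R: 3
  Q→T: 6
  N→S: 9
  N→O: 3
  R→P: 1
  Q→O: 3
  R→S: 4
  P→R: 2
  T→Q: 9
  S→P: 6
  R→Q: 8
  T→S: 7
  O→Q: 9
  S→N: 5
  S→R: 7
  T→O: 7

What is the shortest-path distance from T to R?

Paths from T to R:
T -> S -> N -> R: 7 + 5 + 3 = 15
T -> S -> R: 7 + 7 = 14
T -> S -> P -> R: 7 + 6 + 2 = 15
The minimum is 14.

14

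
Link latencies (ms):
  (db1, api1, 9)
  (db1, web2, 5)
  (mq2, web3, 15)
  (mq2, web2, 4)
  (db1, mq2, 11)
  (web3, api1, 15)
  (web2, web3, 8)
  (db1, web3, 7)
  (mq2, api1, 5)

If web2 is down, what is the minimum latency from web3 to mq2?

Paths from web3 to mq2 avoiding web2:
web3 → db1 → mq2: 7 + 11 = 18
web3 → api1 → mq2: 15 + 5 = 20
web3 → mq2: 15
web3 → db1 → api1 → mq2: 7 + 9 + 5 = 21
web3 → api1 → db1 → mq2: 15 + 9 + 11 = 35
Shortest: 15 ms.

15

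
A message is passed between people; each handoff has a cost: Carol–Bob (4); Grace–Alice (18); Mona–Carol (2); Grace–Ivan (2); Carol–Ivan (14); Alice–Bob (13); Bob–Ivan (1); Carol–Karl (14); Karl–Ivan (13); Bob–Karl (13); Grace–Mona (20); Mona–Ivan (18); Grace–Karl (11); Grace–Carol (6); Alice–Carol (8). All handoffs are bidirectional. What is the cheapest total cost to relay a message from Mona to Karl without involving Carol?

Some routes from Mona to Karl avoiding Carol:
Mona→Ivan→Karl: 18 + 13 = 31
Mona→Ivan→Grace→Karl: 18 + 2 + 11 = 31
Mona→Ivan→Bob→Karl: 18 + 1 + 13 = 32
Mona→Grace→Karl: 20 + 11 = 31
The minimum is 31.

31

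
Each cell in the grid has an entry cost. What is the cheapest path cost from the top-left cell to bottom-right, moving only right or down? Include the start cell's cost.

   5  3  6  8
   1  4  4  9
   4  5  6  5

Take (0,0) → (1,0) → (1,1) → (1,2) → (2,2) → (2,3) for a total of 5 + 1 + 4 + 4 + 6 + 5 = 25.

25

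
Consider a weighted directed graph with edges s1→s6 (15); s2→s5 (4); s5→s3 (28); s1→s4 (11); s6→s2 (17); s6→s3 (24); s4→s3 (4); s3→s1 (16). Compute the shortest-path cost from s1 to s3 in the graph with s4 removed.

39

Candidate routes:
s1 → s6 → s2 → s5 → s3: 15 + 17 + 4 + 28 = 64
s1 → s6 → s3: 15 + 24 = 39
The minimum is 39.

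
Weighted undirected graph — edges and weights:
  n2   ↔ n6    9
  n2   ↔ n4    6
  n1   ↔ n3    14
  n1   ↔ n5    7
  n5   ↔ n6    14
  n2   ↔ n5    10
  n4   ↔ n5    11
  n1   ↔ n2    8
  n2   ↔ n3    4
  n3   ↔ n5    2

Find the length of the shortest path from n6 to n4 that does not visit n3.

A few of the n6→n4 routes:
n6-n2-n4: 9 + 6 = 15
n6-n2-n5-n4: 9 + 10 + 11 = 30
n6-n5-n4: 14 + 11 = 25
n6-n5-n1-n2-n4: 14 + 7 + 8 + 6 = 35
n6-n5-n2-n4: 14 + 10 + 6 = 30
The minimum is 15.

15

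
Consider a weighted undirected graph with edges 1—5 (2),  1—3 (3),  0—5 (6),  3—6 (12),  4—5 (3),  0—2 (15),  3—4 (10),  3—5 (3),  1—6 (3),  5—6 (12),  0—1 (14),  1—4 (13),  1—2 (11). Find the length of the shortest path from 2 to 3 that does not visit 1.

Paths from 2 to 3 avoiding 1:
2-0-5-4-3: 15 + 6 + 3 + 10 = 34
2-0-5-6-3: 15 + 6 + 12 + 12 = 45
2-0-5-3: 15 + 6 + 3 = 24
Best route has total 24.

24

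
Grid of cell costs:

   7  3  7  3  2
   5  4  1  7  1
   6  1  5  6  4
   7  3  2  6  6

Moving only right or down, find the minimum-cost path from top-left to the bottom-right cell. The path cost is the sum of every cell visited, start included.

32

Best path: r0c0→r0c1→r1c1→r2c1→r3c1→r3c2→r3c3→r3c4
Cost: 7 + 3 + 4 + 1 + 3 + 2 + 6 + 6 = 32
(Top row then right column would cost 33.)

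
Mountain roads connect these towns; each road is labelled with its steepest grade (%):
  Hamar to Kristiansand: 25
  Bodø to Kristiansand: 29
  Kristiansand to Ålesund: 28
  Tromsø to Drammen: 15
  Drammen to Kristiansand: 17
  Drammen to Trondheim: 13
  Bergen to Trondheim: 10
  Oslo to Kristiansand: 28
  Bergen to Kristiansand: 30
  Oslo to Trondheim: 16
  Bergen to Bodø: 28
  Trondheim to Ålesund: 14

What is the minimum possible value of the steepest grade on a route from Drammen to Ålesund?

Some routes from Drammen to Ålesund:
Drammen -> Kristiansand -> Oslo -> Trondheim -> Ålesund: max(17, 28, 16, 14) = 28
Drammen -> Trondheim -> Ålesund: max(13, 14) = 14
Drammen -> Kristiansand -> Ålesund: max(17, 28) = 28
Drammen -> Trondheim -> Oslo -> Kristiansand -> Ålesund: max(13, 16, 28, 28) = 28
The minimum achievable maximum is 14%.

14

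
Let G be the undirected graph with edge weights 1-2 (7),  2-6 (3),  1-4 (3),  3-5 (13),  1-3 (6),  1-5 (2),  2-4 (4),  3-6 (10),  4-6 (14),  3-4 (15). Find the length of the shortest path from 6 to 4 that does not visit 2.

14

A few of the 6→4 routes:
6-4: 14
6-3-4: 10 + 15 = 25
6-3-1-4: 10 + 6 + 3 = 19
Best route has total 14.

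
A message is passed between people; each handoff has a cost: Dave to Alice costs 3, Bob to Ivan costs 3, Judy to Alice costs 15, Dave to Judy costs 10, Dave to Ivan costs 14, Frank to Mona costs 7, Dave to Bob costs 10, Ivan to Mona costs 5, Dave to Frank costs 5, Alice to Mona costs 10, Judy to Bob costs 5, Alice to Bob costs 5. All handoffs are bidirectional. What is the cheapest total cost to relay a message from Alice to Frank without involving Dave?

Routes from Alice to Frank avoiding Dave:
Alice -> Judy -> Bob -> Ivan -> Mona -> Frank: 15 + 5 + 3 + 5 + 7 = 35
Alice -> Bob -> Ivan -> Mona -> Frank: 5 + 3 + 5 + 7 = 20
Alice -> Mona -> Frank: 10 + 7 = 17
The minimum is 17.

17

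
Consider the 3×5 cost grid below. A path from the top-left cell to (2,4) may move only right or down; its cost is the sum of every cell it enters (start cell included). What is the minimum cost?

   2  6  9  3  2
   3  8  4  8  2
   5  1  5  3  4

23

Best path: [0,0]→[1,0]→[2,0]→[2,1]→[2,2]→[2,3]→[2,4]
Cost: 2 + 3 + 5 + 1 + 5 + 3 + 4 = 23
For comparison, the top-then-right route costs 28.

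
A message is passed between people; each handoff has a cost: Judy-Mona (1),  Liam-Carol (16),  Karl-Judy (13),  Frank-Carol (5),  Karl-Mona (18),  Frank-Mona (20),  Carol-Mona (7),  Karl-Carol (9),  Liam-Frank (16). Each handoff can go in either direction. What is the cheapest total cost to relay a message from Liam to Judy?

Comparing a few candidate routes:
Liam - Carol - Frank - Mona - Judy: 16 + 5 + 20 + 1 = 42
Liam - Carol - Mona - Judy: 16 + 7 + 1 = 24
Liam - Carol - Karl - Judy: 16 + 9 + 13 = 38
Liam - Frank - Carol - Mona - Judy: 16 + 5 + 7 + 1 = 29
Liam - Frank - Mona - Judy: 16 + 20 + 1 = 37
Best route has total 24.

24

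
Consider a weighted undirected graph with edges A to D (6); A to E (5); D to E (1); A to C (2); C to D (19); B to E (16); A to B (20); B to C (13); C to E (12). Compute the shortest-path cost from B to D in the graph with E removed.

Paths from B to D avoiding E:
B → C → A → D: 13 + 2 + 6 = 21
B → A → D: 20 + 6 = 26
B → A → C → D: 20 + 2 + 19 = 41
B → C → D: 13 + 19 = 32
Shortest: 21.

21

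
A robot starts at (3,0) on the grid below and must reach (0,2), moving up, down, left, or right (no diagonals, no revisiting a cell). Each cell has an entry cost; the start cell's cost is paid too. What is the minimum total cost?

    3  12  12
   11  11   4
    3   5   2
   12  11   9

38

Best path: (3,0) → (2,0) → (2,1) → (2,2) → (1,2) → (0,2)
Cost: 12 + 3 + 5 + 2 + 4 + 12 = 38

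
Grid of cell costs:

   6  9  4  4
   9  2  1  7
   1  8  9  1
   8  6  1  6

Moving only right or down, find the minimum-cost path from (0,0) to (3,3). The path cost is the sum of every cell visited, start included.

Best path: r0c0 -> r0c1 -> r1c1 -> r1c2 -> r1c3 -> r2c3 -> r3c3
Cost: 6 + 9 + 2 + 1 + 7 + 1 + 6 = 32
For comparison, the top-then-right route costs 37.

32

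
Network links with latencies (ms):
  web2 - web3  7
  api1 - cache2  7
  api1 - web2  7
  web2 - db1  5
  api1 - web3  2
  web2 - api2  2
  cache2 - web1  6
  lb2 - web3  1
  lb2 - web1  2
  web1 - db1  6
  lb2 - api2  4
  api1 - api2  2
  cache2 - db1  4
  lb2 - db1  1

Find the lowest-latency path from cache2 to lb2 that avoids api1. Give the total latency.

A few of the cache2→lb2 routes:
cache2 -> web1 -> db1 -> lb2: 6 + 6 + 1 = 13
cache2 -> web1 -> lb2: 6 + 2 = 8
cache2 -> db1 -> lb2: 4 + 1 = 5
cache2 -> db1 -> web1 -> lb2: 4 + 6 + 2 = 12
Shortest: 5 ms.

5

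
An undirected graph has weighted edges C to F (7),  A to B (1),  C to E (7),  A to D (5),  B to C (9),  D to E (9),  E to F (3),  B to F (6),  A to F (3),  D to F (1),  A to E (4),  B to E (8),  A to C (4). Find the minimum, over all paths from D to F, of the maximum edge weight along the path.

1

Checking several routes:
D-A-E-F: max(5, 4, 3) = 5
D-A-B-F: max(5, 1, 6) = 6
D-A-C-F: max(5, 4, 7) = 7
D-A-F: max(5, 3) = 5
D-F: max(1) = 1
Smallest bottleneck: 1.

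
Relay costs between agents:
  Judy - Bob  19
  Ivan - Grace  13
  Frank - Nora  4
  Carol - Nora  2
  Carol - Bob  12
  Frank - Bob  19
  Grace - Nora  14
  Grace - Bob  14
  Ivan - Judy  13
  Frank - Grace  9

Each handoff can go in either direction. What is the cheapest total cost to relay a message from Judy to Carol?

Checking several routes:
Judy - Bob - Frank - Nora - Carol: 19 + 19 + 4 + 2 = 44
Judy - Bob - Grace - Nora - Carol: 19 + 14 + 14 + 2 = 49
Judy - Bob - Carol: 19 + 12 = 31
Judy - Ivan - Grace - Nora - Carol: 13 + 13 + 14 + 2 = 42
Judy - Bob - Grace - Frank - Nora - Carol: 19 + 14 + 9 + 4 + 2 = 48
Judy - Ivan - Grace - Frank - Nora - Carol: 13 + 13 + 9 + 4 + 2 = 41
The minimum is 31.

31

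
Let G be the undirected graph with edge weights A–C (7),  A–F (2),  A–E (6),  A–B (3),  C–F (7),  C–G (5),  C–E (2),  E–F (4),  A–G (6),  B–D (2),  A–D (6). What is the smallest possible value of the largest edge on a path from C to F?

4

Some routes from C to F:
C-E-F: max(2, 4) = 4
C-G-A-E-F: max(5, 6, 6, 4) = 6
C-G-A-F: max(5, 6, 2) = 6
C-E-A-F: max(2, 6, 2) = 6
Best route has worst link 4.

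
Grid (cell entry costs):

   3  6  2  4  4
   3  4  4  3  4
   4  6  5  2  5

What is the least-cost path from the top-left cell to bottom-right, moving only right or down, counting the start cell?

Take [0,0]→[1,0]→[1,1]→[1,2]→[1,3]→[2,3]→[2,4] for a total of 3 + 3 + 4 + 4 + 3 + 2 + 5 = 24.

24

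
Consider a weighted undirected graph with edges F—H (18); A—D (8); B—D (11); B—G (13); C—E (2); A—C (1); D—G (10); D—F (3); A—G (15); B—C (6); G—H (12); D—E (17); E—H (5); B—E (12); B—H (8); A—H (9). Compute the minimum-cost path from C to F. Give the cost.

12

Comparing a few candidate routes:
C→A→D→F: 1 + 8 + 3 = 12
C→E→D→F: 2 + 17 + 3 = 22
C→B→D→F: 6 + 11 + 3 = 20
The minimum is 12.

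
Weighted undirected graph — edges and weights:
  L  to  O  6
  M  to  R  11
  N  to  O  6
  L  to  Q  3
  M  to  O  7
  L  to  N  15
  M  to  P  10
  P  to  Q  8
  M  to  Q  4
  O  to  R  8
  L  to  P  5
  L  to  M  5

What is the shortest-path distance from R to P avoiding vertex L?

Some routes from R to P avoiding L:
R - O - M - P: 8 + 7 + 10 = 25
R - M - Q - P: 11 + 4 + 8 = 23
R - M - P: 11 + 10 = 21
Best route has total 21.

21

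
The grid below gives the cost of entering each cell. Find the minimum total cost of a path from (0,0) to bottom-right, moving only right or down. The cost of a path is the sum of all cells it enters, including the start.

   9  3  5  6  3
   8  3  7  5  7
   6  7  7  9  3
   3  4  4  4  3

37

Cheapest: (0,0) (0,1) (1,1) (2,1) (3,1) (3,2) (3,3) (3,4)
  9 + 3 + 3 + 7 + 4 + 4 + 4 + 3 = 37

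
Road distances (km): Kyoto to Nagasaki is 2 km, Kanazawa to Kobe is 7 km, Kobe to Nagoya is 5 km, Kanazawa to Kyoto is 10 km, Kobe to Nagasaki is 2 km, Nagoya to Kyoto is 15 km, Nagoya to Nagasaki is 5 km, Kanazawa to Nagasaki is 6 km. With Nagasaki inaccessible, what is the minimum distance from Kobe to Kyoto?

17

Routes from Kobe to Kyoto avoiding Nagasaki:
Kobe -> Nagoya -> Kyoto: 5 + 15 = 20
Kobe -> Kanazawa -> Kyoto: 7 + 10 = 17
Shortest: 17 km.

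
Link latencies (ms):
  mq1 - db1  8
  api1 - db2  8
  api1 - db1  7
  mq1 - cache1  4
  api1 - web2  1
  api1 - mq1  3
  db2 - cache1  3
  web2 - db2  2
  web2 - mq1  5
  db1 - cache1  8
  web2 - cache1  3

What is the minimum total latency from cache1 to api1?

4

A few of the cache1→api1 routes:
cache1-web2-api1: 3 + 1 = 4
cache1-mq1-api1: 4 + 3 = 7
cache1-mq1-web2-api1: 4 + 5 + 1 = 10
cache1-db2-web2-api1: 3 + 2 + 1 = 6
Shortest: 4 ms.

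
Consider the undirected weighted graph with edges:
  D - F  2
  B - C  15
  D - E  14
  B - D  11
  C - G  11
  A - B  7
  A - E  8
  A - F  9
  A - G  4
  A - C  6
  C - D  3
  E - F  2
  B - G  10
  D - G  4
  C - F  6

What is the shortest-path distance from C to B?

Checking several routes:
C→A→B: 6 + 7 = 13
C→B: 15
C→D→G→B: 3 + 4 + 10 = 17
C→D→B: 3 + 11 = 14
Best route has total 13.

13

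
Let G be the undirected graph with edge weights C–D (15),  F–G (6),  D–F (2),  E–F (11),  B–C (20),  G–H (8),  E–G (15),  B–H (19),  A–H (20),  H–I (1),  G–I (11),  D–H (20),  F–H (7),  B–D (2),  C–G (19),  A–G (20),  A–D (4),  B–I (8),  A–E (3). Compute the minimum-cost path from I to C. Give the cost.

25

A few of the I→C routes:
I - B - D - C: 8 + 2 + 15 = 25
I - G - C: 11 + 19 = 30
I - B - C: 8 + 20 = 28
I - H - G - C: 1 + 8 + 19 = 28
I - H - F - D - C: 1 + 7 + 2 + 15 = 25
Shortest: 25.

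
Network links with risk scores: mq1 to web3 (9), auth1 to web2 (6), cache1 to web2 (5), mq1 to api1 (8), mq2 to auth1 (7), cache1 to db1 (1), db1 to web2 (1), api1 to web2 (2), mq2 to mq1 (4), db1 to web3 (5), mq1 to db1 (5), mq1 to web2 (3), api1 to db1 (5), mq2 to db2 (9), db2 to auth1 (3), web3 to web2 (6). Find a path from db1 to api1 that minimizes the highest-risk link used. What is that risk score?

A few of the db1→api1 routes:
db1-api1: max(5) = 5
db1-cache1-web2-api1: max(1, 5, 2) = 5
db1-web2-api1: max(1, 2) = 2
Smallest bottleneck: 2.

2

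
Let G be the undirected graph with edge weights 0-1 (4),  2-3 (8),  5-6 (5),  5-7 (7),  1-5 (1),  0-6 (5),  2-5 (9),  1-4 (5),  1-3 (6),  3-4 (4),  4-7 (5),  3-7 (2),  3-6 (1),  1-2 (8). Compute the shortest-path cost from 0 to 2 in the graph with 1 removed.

14

Checking several routes:
0 → 6 → 3 → 4 → 7 → 5 → 2: 5 + 1 + 4 + 5 + 7 + 9 = 31
0 → 6 → 3 → 7 → 5 → 2: 5 + 1 + 2 + 7 + 9 = 24
0 → 6 → 5 → 7 → 3 → 2: 5 + 5 + 7 + 2 + 8 = 27
0 → 6 → 5 → 2: 5 + 5 + 9 = 19
0 → 6 → 3 → 2: 5 + 1 + 8 = 14
Best route has total 14.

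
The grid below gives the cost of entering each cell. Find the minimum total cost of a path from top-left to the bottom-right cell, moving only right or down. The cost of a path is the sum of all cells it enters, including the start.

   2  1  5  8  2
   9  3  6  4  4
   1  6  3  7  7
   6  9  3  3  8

One optimal route is (0,0) -> (0,1) -> (1,1) -> (1,2) -> (2,2) -> (3,2) -> (3,3) -> (3,4).
Its cost is 2 + 1 + 3 + 6 + 3 + 3 + 3 + 8 = 29.

29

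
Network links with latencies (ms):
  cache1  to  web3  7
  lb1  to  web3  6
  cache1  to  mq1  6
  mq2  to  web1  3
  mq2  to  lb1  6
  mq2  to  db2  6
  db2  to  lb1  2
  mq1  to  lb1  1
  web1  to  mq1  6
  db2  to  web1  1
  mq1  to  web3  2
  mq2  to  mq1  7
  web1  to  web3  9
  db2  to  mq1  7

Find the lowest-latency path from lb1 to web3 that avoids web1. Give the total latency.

Checking several routes:
lb1-mq2-mq1-web3: 6 + 7 + 2 = 15
lb1-web3: 6
lb1-db2-mq1-web3: 2 + 7 + 2 = 11
lb1-mq1-cache1-web3: 1 + 6 + 7 = 14
lb1-mq1-web3: 1 + 2 = 3
lb1-db2-mq2-mq1-web3: 2 + 6 + 7 + 2 = 17
Best route has total 3 ms.

3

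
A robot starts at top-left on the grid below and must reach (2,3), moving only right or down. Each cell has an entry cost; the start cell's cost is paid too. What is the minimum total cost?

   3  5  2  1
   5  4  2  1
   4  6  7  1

13

One optimal route is [0,0] → [0,1] → [0,2] → [0,3] → [1,3] → [2,3].
Its cost is 3 + 5 + 2 + 1 + 1 + 1 = 13.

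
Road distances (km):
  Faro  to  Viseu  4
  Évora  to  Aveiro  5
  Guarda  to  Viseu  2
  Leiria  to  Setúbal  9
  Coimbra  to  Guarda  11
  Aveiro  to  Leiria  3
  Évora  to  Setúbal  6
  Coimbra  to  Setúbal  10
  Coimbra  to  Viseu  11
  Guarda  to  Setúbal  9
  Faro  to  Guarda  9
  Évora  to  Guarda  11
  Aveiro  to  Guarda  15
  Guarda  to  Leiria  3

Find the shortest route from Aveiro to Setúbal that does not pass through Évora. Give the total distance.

12

Some routes from Aveiro to Setúbal avoiding Évora:
Aveiro - Leiria - Guarda - Setúbal: 3 + 3 + 9 = 15
Aveiro - Leiria - Guarda - Coimbra - Setúbal: 3 + 3 + 11 + 10 = 27
Aveiro - Leiria - Setúbal: 3 + 9 = 12
Aveiro - Guarda - Leiria - Setúbal: 15 + 3 + 9 = 27
Aveiro - Guarda - Setúbal: 15 + 9 = 24
The minimum is 12 km.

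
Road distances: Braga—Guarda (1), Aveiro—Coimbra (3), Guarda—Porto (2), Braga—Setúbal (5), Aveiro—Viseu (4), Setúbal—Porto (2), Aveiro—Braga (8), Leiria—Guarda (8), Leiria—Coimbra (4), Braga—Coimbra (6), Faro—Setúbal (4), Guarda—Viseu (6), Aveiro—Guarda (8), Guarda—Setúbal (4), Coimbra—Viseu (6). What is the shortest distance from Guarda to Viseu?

A few of the Guarda→Viseu routes:
Guarda - Braga - Aveiro - Viseu: 1 + 8 + 4 = 13
Guarda - Braga - Coimbra - Viseu: 1 + 6 + 6 = 13
Guarda - Aveiro - Viseu: 8 + 4 = 12
Guarda - Viseu: 6
Best route has total 6.

6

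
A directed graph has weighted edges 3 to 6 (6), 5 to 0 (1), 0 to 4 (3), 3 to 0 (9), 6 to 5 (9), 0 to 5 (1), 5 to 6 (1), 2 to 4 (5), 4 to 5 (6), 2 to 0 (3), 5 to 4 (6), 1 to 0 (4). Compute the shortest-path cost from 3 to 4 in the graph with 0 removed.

Routes from 3 to 4 avoiding 0:
3 - 6 - 5 - 4: 6 + 9 + 6 = 21
Best route has total 21.

21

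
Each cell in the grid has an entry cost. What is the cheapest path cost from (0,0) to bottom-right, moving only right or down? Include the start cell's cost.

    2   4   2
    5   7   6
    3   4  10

One optimal route is r0c0 r0c1 r0c2 r1c2 r2c2.
Its cost is 2 + 4 + 2 + 6 + 10 = 24.

24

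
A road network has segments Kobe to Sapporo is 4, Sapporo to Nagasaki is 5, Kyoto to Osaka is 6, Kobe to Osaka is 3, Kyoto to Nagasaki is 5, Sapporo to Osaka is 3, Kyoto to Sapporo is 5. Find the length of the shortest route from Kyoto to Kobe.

9

Some routes from Kyoto to Kobe:
Kyoto - Sapporo - Osaka - Kobe: 5 + 3 + 3 = 11
Kyoto - Osaka - Kobe: 6 + 3 = 9
Kyoto - Sapporo - Kobe: 5 + 4 = 9
Shortest: 9.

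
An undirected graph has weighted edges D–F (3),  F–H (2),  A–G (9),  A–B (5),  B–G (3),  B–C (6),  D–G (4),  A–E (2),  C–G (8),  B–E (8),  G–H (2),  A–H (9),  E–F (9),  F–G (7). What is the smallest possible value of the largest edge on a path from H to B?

3

Comparing a few candidate routes:
H -> F -> G -> B: max(2, 7, 3) = 7
H -> G -> C -> B: max(2, 8, 6) = 8
H -> G -> B: max(2, 3) = 3
H -> F -> D -> G -> B: max(2, 3, 4, 3) = 4
The minimum achievable maximum is 3.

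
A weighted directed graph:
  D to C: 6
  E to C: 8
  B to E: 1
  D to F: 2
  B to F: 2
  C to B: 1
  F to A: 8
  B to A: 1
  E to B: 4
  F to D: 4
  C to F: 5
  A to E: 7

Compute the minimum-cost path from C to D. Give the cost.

Routes from C to D:
C→F→D: 5 + 4 = 9
C→B→F→D: 1 + 2 + 4 = 7
Shortest: 7.

7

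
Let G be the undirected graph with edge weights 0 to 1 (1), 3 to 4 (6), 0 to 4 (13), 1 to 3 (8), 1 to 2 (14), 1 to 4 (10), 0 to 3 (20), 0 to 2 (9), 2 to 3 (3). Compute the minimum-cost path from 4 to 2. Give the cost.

9

Some routes from 4 to 2:
4 - 3 - 1 - 0 - 2: 6 + 8 + 1 + 9 = 24
4 - 3 - 2: 6 + 3 = 9
4 - 1 - 0 - 2: 10 + 1 + 9 = 20
4 - 1 - 3 - 2: 10 + 8 + 3 = 21
4 - 0 - 2: 13 + 9 = 22
Shortest: 9.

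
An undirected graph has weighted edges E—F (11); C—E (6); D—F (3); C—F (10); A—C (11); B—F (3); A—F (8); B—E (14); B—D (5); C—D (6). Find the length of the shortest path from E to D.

12

Comparing a few candidate routes:
E-B-F-D: 14 + 3 + 3 = 20
E-C-F-D: 6 + 10 + 3 = 19
E-F-B-D: 11 + 3 + 5 = 19
E-B-D: 14 + 5 = 19
E-F-D: 11 + 3 = 14
E-C-D: 6 + 6 = 12
Shortest: 12.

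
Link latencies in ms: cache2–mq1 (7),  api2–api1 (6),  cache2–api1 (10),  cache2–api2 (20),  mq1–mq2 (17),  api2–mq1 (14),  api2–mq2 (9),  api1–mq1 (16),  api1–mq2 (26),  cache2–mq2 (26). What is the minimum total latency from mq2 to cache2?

A few of the mq2→cache2 routes:
mq2→cache2: 26
mq2→mq1→cache2: 17 + 7 = 24
mq2→api2→mq1→cache2: 9 + 14 + 7 = 30
mq2→api2→api1→cache2: 9 + 6 + 10 = 25
mq2→api2→cache2: 9 + 20 = 29
The minimum is 24 ms.

24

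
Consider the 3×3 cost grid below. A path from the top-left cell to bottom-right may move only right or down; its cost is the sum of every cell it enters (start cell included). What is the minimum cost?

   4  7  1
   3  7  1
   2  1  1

11

Path (0,0)→(1,0)→(2,0)→(2,1)→(2,2): 4 + 3 + 2 + 1 + 1 = 11.
For comparison, the top-then-right route costs 14.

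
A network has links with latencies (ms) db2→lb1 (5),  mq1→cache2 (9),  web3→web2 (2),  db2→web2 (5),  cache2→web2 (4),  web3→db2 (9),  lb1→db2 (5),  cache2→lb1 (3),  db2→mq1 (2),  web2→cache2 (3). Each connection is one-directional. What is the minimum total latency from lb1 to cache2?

13

Paths from lb1 to cache2:
lb1 - db2 - mq1 - cache2: 5 + 2 + 9 = 16
lb1 - db2 - web2 - cache2: 5 + 5 + 3 = 13
The minimum is 13 ms.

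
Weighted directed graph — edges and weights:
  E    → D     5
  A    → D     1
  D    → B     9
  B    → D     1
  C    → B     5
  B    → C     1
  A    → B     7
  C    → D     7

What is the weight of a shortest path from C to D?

6

Candidate routes:
C → D: 7
C → B → D: 5 + 1 = 6
Shortest: 6.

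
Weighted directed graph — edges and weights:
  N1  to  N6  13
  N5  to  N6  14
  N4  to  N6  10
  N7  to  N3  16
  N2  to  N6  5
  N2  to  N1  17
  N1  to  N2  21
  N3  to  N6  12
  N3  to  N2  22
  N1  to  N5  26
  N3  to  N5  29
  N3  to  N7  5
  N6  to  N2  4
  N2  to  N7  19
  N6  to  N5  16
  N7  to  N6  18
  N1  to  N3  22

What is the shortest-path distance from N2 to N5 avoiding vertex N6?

43

Routes from N2 to N5 avoiding N6:
N2 - N1 - N3 - N5: 17 + 22 + 29 = 68
N2 - N7 - N3 - N5: 19 + 16 + 29 = 64
N2 - N1 - N5: 17 + 26 = 43
The minimum is 43.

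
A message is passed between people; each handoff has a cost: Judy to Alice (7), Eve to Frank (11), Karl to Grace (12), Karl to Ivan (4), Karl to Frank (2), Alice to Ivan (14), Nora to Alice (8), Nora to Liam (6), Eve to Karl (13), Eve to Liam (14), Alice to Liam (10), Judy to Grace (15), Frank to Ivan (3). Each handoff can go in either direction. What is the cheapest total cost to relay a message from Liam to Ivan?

24

Checking several routes:
Liam→Eve→Karl→Ivan: 14 + 13 + 4 = 31
Liam→Eve→Frank→Ivan: 14 + 11 + 3 = 28
Liam→Alice→Ivan: 10 + 14 = 24
Liam→Nora→Alice→Ivan: 6 + 8 + 14 = 28
Liam→Eve→Frank→Karl→Ivan: 14 + 11 + 2 + 4 = 31
Liam→Eve→Karl→Frank→Ivan: 14 + 13 + 2 + 3 = 32
Shortest: 24.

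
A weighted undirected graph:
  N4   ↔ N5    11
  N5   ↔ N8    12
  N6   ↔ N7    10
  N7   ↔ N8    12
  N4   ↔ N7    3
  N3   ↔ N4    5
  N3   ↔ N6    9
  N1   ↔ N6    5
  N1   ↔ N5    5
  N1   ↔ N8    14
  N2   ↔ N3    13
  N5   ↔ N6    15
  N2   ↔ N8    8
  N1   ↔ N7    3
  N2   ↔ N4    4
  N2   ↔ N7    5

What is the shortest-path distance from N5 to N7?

8

Some routes from N5 to N7:
N5 - N6 - N1 - N7: 15 + 5 + 3 = 23
N5 - N1 - N6 - N7: 5 + 5 + 10 = 20
N5 - N4 - N7: 11 + 3 = 14
N5 - N1 - N7: 5 + 3 = 8
N5 - N4 - N2 - N7: 11 + 4 + 5 = 20
The minimum is 8.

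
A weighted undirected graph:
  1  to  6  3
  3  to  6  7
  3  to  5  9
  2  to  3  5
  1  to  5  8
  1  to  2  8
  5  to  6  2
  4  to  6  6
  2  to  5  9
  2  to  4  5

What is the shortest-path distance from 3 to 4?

10

Checking several routes:
3 -> 2 -> 1 -> 6 -> 4: 5 + 8 + 3 + 6 = 22
3 -> 6 -> 4: 7 + 6 = 13
3 -> 2 -> 5 -> 6 -> 4: 5 + 9 + 2 + 6 = 22
3 -> 2 -> 4: 5 + 5 = 10
3 -> 5 -> 6 -> 4: 9 + 2 + 6 = 17
3 -> 5 -> 2 -> 4: 9 + 9 + 5 = 23
Best route has total 10.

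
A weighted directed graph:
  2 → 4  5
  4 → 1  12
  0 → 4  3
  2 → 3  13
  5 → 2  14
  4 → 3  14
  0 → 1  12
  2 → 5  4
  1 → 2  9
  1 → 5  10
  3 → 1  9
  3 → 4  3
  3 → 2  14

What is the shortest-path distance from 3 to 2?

Paths from 3 to 2:
3-4-1-2: 3 + 12 + 9 = 24
3-1-5-2: 9 + 10 + 14 = 33
3-2: 14
3-1-2: 9 + 9 = 18
3-4-1-5-2: 3 + 12 + 10 + 14 = 39
Shortest: 14.

14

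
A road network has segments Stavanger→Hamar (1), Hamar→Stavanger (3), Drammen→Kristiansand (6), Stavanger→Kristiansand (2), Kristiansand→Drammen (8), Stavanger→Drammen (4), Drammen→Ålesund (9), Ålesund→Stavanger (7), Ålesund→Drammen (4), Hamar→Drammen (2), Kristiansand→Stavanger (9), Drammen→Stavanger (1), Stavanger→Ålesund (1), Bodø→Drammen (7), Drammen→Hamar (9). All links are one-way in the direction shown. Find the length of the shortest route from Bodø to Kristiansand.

Checking several routes:
Bodø → Drammen → Kristiansand: 7 + 6 = 13
Bodø → Drammen → Stavanger → Kristiansand: 7 + 1 + 2 = 10
Bodø → Drammen → Hamar → Stavanger → Kristiansand: 7 + 9 + 3 + 2 = 21
Shortest: 10 mi.

10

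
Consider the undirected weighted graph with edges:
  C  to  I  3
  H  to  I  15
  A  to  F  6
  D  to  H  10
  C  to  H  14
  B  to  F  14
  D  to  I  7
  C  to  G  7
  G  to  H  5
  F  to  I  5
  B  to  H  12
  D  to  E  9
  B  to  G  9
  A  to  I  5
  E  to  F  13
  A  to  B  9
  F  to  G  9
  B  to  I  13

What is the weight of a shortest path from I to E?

Checking several routes:
I-F-E: 5 + 13 = 18
I-D-E: 7 + 9 = 16
I-C-G-F-E: 3 + 7 + 9 + 13 = 32
I-A-F-E: 5 + 6 + 13 = 24
I-H-D-E: 15 + 10 + 9 = 34
Best route has total 16.

16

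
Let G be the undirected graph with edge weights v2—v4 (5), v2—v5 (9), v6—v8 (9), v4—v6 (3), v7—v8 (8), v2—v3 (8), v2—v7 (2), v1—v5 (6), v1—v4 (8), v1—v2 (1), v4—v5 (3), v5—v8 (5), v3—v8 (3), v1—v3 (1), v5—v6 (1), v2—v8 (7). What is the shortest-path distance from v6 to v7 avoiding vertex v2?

Some routes from v6 to v7 avoiding v2:
v6 -> v5 -> v1 -> v3 -> v8 -> v7: 1 + 6 + 1 + 3 + 8 = 19
v6 -> v5 -> v8 -> v7: 1 + 5 + 8 = 14
v6 -> v8 -> v7: 9 + 8 = 17
v6 -> v4 -> v1 -> v3 -> v8 -> v7: 3 + 8 + 1 + 3 + 8 = 23
v6 -> v4 -> v5 -> v8 -> v7: 3 + 3 + 5 + 8 = 19
Best route has total 14.

14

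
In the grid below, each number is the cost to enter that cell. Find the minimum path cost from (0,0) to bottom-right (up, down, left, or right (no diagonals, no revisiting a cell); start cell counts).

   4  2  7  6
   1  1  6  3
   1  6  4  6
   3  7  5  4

25

Cheapest: (0,0) -> (1,0) -> (1,1) -> (1,2) -> (1,3) -> (2,3) -> (3,3)
  4 + 1 + 1 + 6 + 3 + 6 + 4 = 25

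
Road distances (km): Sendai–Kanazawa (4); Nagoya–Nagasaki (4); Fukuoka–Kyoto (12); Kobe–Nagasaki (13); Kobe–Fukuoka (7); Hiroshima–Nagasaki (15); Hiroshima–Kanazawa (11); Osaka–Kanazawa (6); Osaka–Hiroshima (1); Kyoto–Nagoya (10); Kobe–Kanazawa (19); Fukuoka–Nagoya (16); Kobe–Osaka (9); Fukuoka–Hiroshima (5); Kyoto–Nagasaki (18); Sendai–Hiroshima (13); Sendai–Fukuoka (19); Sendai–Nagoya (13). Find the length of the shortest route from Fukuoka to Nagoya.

16

Comparing a few candidate routes:
Fukuoka→Hiroshima→Nagasaki→Nagoya: 5 + 15 + 4 = 24
Fukuoka→Kyoto→Nagoya: 12 + 10 = 22
Fukuoka→Nagoya: 16
Shortest: 16 km.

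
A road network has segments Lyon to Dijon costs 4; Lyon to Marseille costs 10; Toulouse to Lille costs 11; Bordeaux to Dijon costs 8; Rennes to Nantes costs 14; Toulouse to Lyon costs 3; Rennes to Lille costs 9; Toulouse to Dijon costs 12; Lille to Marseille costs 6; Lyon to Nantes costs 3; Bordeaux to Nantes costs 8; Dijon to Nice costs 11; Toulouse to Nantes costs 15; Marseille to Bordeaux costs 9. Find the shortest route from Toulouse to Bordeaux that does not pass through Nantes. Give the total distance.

Some routes from Toulouse to Bordeaux avoiding Nantes:
Toulouse -> Dijon -> Bordeaux: 12 + 8 = 20
Toulouse -> Lyon -> Dijon -> Bordeaux: 3 + 4 + 8 = 15
Toulouse -> Lyon -> Marseille -> Bordeaux: 3 + 10 + 9 = 22
Shortest: 15.

15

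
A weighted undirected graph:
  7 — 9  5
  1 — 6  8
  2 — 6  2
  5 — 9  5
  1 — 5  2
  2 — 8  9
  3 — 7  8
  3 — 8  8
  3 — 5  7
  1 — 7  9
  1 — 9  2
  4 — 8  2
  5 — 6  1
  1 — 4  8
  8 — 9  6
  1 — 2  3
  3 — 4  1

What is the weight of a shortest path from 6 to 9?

5

Comparing a few candidate routes:
6 - 5 - 9: 1 + 5 = 6
6 - 2 - 1 - 9: 2 + 3 + 2 = 7
6 - 5 - 1 - 9: 1 + 2 + 2 = 5
Best route has total 5.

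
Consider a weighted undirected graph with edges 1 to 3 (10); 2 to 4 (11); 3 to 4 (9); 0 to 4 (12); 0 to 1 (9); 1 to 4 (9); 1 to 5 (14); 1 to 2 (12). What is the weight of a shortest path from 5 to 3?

Paths from 5 to 3:
5-1-2-4-3: 14 + 12 + 11 + 9 = 46
5-1-3: 14 + 10 = 24
5-1-0-4-3: 14 + 9 + 12 + 9 = 44
5-1-4-3: 14 + 9 + 9 = 32
The minimum is 24.

24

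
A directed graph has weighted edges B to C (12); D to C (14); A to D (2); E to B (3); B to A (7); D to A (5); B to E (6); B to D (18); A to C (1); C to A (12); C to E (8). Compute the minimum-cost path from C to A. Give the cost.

12

Candidate routes:
C→A: 12
C→E→B→D→A: 8 + 3 + 18 + 5 = 34
C→E→B→A: 8 + 3 + 7 = 18
The minimum is 12.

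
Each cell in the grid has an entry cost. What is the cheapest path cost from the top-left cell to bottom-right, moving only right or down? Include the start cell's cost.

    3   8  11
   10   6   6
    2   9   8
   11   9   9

40

Path r0c0 -> r0c1 -> r1c1 -> r1c2 -> r2c2 -> r3c2: 3 + 8 + 6 + 6 + 8 + 9 = 40.
For comparison, the top-then-right route costs 45.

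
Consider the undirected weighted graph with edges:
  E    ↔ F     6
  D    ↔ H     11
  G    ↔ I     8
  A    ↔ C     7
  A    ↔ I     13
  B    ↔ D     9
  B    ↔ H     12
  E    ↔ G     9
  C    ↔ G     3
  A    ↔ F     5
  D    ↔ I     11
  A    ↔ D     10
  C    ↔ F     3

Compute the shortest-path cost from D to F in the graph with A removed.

Paths from D to F avoiding A:
D→I→G→E→F: 11 + 8 + 9 + 6 = 34
D→I→G→C→F: 11 + 8 + 3 + 3 = 25
Shortest: 25.

25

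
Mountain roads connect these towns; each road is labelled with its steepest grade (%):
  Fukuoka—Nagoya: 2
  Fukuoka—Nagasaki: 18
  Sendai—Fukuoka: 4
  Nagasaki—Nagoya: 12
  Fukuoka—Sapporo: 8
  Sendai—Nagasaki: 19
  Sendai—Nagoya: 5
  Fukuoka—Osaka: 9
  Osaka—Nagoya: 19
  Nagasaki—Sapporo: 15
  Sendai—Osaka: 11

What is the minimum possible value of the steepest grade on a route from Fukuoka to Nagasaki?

Some routes from Fukuoka to Nagasaki:
Fukuoka → Nagoya → Nagasaki: max(2, 12) = 12
Fukuoka → Osaka → Sendai → Nagoya → Nagasaki: max(9, 11, 5, 12) = 12
Fukuoka → Sendai → Nagoya → Nagasaki: max(4, 5, 12) = 12
Fukuoka → Sapporo → Nagasaki: max(8, 15) = 15
Fukuoka → Nagasaki: max(18) = 18
The minimum achievable maximum is 12%.

12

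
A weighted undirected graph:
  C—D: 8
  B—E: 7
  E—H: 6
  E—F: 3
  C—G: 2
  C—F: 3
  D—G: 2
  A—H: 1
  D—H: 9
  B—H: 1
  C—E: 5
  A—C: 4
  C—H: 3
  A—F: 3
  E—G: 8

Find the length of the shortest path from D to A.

8

A few of the D→A routes:
D→G→C→F→A: 2 + 2 + 3 + 3 = 10
D→H→A: 9 + 1 = 10
D→G→C→H→A: 2 + 2 + 3 + 1 = 8
D→G→C→A: 2 + 2 + 4 = 8
D→C→H→A: 8 + 3 + 1 = 12
Shortest: 8.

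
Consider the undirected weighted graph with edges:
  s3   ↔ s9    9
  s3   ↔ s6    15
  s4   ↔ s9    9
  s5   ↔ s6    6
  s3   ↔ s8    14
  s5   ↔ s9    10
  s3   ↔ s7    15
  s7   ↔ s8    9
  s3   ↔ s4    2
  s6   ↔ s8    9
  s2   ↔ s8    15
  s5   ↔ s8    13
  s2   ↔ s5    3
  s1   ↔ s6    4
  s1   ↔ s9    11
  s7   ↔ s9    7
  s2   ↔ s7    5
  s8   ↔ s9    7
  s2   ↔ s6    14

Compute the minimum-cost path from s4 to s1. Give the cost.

20

Comparing a few candidate routes:
s4 → s9 → s5 → s6 → s1: 9 + 10 + 6 + 4 = 29
s4 → s3 → s6 → s1: 2 + 15 + 4 = 21
s4 → s9 → s8 → s6 → s1: 9 + 7 + 9 + 4 = 29
s4 → s9 → s1: 9 + 11 = 20
s4 → s3 → s9 → s1: 2 + 9 + 11 = 22
s4 → s3 → s8 → s6 → s1: 2 + 14 + 9 + 4 = 29
The minimum is 20.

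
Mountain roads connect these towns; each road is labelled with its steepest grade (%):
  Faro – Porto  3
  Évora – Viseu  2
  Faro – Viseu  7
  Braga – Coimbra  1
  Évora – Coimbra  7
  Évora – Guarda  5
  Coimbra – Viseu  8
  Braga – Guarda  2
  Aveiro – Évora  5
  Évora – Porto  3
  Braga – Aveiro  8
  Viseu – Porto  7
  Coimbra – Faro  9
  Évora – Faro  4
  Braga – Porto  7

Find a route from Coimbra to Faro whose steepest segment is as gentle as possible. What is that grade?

Some routes from Coimbra to Faro:
Coimbra-Braga-Guarda-Évora-Viseu-Porto-Faro: max(1, 2, 5, 2, 7, 3) = 7
Coimbra-Braga-Guarda-Évora-Viseu-Faro: max(1, 2, 5, 2, 7) = 7
Coimbra-Braga-Guarda-Évora-Faro: max(1, 2, 5, 4) = 5
Coimbra-Braga-Guarda-Évora-Porto-Faro: max(1, 2, 5, 3, 3) = 5
The minimum achievable maximum is 5%.

5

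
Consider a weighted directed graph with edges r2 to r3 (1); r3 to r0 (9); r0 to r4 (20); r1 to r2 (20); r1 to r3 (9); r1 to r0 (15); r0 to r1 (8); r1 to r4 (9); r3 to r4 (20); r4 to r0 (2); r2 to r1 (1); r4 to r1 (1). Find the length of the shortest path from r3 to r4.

Candidate routes:
r3 -> r0 -> r4: 9 + 20 = 29
r3 -> r0 -> r1 -> r4: 9 + 8 + 9 = 26
r3 -> r4: 20
Shortest: 20.

20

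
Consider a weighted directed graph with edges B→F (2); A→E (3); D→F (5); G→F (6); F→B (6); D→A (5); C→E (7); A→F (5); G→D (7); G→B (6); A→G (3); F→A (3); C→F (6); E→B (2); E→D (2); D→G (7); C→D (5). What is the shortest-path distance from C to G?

12

Some routes from C to G:
C → E → D → G: 7 + 2 + 7 = 16
C → F → A → G: 6 + 3 + 3 = 12
C → D → G: 5 + 7 = 12
C → D → F → A → G: 5 + 5 + 3 + 3 = 16
C → D → A → G: 5 + 5 + 3 = 13
Best route has total 12.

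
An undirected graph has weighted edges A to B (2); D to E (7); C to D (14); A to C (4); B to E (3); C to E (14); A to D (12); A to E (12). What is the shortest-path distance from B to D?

10

A few of the B→D routes:
B → A → C → D: 2 + 4 + 14 = 20
B → E → A → D: 3 + 12 + 12 = 27
B → E → D: 3 + 7 = 10
B → A → D: 2 + 12 = 14
B → A → E → D: 2 + 12 + 7 = 21
Best route has total 10.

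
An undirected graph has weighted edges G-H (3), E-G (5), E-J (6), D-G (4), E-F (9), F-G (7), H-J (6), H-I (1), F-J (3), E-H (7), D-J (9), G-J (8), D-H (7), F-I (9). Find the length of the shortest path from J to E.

6

A few of the J→E routes:
J→H→E: 6 + 7 = 13
J→F→E: 3 + 9 = 12
J→G→E: 8 + 5 = 13
J→E: 6
The minimum is 6.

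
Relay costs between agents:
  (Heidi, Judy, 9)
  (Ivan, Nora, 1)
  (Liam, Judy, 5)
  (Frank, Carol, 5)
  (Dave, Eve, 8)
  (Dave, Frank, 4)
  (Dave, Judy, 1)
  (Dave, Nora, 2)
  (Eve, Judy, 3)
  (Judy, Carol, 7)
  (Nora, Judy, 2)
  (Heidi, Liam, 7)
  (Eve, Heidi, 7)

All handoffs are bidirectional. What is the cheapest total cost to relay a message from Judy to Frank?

5

Candidate routes:
Judy -> Liam -> Heidi -> Eve -> Dave -> Frank: 5 + 7 + 7 + 8 + 4 = 31
Judy -> Dave -> Frank: 1 + 4 = 5
Judy -> Heidi -> Eve -> Dave -> Frank: 9 + 7 + 8 + 4 = 28
Judy -> Nora -> Dave -> Frank: 2 + 2 + 4 = 8
Judy -> Eve -> Dave -> Frank: 3 + 8 + 4 = 15
Judy -> Carol -> Frank: 7 + 5 = 12
Shortest: 5.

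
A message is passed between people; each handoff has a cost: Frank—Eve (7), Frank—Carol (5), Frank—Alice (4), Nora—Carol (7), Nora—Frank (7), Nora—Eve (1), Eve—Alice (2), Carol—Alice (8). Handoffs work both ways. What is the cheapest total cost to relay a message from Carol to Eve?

8

A few of the Carol→Eve routes:
Carol→Frank→Eve: 5 + 7 = 12
Carol→Nora→Eve: 7 + 1 = 8
Carol→Alice→Eve: 8 + 2 = 10
Carol→Frank→Alice→Eve: 5 + 4 + 2 = 11
Carol→Frank→Nora→Eve: 5 + 7 + 1 = 13
Best route has total 8.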